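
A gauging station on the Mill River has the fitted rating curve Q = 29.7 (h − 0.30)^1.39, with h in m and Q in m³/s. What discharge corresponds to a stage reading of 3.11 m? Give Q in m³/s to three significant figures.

Q = 29.7 × (3.11 − 0.30)^1.39 = 29.7 × 2.81^1.39 = 124.9 m³/s

125 m³/s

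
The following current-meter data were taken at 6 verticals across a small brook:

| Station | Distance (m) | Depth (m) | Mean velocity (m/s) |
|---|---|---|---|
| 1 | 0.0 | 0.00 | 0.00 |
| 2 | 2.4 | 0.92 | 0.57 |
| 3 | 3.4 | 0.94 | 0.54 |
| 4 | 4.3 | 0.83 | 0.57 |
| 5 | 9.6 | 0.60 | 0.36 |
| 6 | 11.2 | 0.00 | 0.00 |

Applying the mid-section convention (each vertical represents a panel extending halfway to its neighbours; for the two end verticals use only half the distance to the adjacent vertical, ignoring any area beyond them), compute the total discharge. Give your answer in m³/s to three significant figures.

3.59 m³/s

w_2 = (3.4 − 0.0)/2 = 1.7 m; q_2 = 0.57 × 0.92 × 1.7 = 0.8915 m³/s
w_3 = (4.3 − 2.4)/2 = 0.95 m; q_3 = 0.54 × 0.94 × 0.95 = 0.4822 m³/s
w_4 = (9.6 − 3.4)/2 = 3.1 m; q_4 = 0.57 × 0.83 × 3.1 = 1.467 m³/s
w_5 = (11.2 − 4.3)/2 = 3.45 m; q_5 = 0.36 × 0.60 × 3.45 = 0.7452 m³/s
Stations 1, 6 contribute zero (depth or velocity is 0).
Q = Σ qᵢ = 3.586 m³/s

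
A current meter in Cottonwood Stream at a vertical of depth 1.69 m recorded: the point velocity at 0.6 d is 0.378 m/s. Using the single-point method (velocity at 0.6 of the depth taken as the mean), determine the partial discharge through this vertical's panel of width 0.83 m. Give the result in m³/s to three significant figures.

0.530 m³/s

v̄ = v₀.₆ = 0.378 m/s
q = v̄ × d × w = 0.3780 × 1.69 × 0.83 = 0.5302 m³/s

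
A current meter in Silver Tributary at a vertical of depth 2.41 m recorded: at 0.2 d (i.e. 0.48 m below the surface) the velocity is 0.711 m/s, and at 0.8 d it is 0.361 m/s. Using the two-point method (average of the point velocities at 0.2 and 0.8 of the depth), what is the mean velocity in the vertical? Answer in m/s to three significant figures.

0.536 m/s

v̄ = (0.711 + 0.361) / 2 = 0.5360 m/s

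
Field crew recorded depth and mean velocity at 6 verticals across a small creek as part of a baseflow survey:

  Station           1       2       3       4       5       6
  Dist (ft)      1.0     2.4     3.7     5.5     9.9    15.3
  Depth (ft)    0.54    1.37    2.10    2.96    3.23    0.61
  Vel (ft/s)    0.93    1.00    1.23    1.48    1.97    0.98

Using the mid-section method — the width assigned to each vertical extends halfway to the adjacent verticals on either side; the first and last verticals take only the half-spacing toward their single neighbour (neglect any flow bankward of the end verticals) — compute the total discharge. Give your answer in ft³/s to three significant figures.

52.6 ft³/s

w_1 = (2.4 − 1.0)/2 = 0.7 ft; q_1 = 0.93 × 0.54 × 0.7 = 0.3515 ft³/s
w_2 = (3.7 − 1.0)/2 = 1.35 ft; q_2 = 1.00 × 1.37 × 1.35 = 1.850 ft³/s
w_3 = (5.5 − 2.4)/2 = 1.55 ft; q_3 = 1.23 × 2.10 × 1.55 = 4.004 ft³/s
w_4 = (9.9 − 3.7)/2 = 3.1 ft; q_4 = 1.48 × 2.96 × 3.1 = 13.58 ft³/s
w_5 = (15.3 − 5.5)/2 = 4.9 ft; q_5 = 1.97 × 3.23 × 4.9 = 31.18 ft³/s
w_6 = (15.3 − 9.9)/2 = 2.7 ft; q_6 = 0.98 × 0.61 × 2.7 = 1.614 ft³/s
Q = Σ qᵢ = 52.58 ft³/s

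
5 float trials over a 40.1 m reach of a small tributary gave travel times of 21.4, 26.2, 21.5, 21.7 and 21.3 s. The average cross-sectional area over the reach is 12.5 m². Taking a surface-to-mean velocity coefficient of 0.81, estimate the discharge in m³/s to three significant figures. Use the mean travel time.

t̄ = (21.4 + 26.2 + 21.5 + 21.7 + 21.3) / 5 = 22.42 s
v_surface = L / t̄ = 40.1 / 22.42 = 1.789 m/s
v_mean = 0.81 × 1.789 = 1.449 m/s
Q = A × v_mean = 12.5 × 1.449 = 18.11 m³/s

18.1 m³/s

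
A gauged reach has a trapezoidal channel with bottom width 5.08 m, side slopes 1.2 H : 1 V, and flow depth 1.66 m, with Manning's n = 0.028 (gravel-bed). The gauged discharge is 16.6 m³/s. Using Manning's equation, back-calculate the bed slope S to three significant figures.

0.00131

A = (b + z·y)·y = (5.08 + 1.2×1.66)×1.66 = 11.74 m²
P = b + 2y√(1+z²) = 5.08 + 2×1.66×√(1+1.2²) = 10.27 m
R = A/P = 11.74/10.27 = 1.144 m
S = (Q·n / (1·A·R^(2/3)))² = (16.6×0.028 / (1×11.74×1.094))² = 0.001311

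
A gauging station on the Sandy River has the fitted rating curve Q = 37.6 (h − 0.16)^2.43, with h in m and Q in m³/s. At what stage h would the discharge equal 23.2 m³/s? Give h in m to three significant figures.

h − h₀ = (Q/C)^(1/b) = (23.2/37.6)^(1/2.43) = 0.8198 m
h = 0.16 + 0.8198 = 0.9798 m

0.980 m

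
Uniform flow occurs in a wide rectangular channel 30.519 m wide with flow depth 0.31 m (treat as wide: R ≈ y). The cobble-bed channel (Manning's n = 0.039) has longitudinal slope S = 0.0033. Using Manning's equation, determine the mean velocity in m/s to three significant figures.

A = b·y = 30.519 × 0.31 = 9.461 m²
Wide channel: R ≈ y = 0.31 m
Q = (1/n)·A·R^(2/3)·S^(1/2) = (1/0.039) × 9.461 × 0.3100^(2/3) × 0.0033^(1/2) = 6.383 m³/s
V = Q/A = 6.383/9.461 = 0.6747 m/s

0.675 m/s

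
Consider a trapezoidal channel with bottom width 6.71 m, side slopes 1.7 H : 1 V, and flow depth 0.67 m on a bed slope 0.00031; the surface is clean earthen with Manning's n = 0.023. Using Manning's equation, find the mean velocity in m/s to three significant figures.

0.521 m/s

A = (b + z·y)·y = (6.71 + 1.7×0.67)×0.67 = 5.259 m²
P = b + 2y√(1+z²) = 6.71 + 2×0.67×√(1+1.7²) = 9.353 m
R = A/P = 5.259/9.353 = 0.5623 m
Q = (1/n)·A·R^(2/3)·S^(1/2) = (1/0.023) × 5.259 × 0.5623^(2/3) × 0.00031^(1/2) = 2.742 m³/s
V = Q/A = 2.742/5.259 = 0.5215 m/s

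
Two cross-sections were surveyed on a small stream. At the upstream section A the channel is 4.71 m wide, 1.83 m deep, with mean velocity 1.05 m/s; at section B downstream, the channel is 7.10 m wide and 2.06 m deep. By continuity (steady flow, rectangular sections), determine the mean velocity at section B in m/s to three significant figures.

0.619 m/s

Q = A₁V₁ = (4.71×1.83) × 1.05 = 9.050 m³/s
A₂ = 7.10 × 2.06 = 14.63 m²
V₂ = Q/A₂ = 9.050/14.63 = 0.6188 m/s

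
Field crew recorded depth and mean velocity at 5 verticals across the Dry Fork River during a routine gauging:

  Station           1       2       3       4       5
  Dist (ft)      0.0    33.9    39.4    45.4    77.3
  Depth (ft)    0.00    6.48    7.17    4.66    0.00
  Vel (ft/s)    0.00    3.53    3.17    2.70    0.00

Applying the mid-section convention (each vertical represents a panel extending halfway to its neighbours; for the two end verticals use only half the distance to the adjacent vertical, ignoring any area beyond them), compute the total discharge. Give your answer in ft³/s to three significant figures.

w_2 = (39.4 − 0.0)/2 = 19.7 ft; q_2 = 3.53 × 6.48 × 19.7 = 450.6 ft³/s
w_3 = (45.4 − 33.9)/2 = 5.75 ft; q_3 = 3.17 × 7.17 × 5.75 = 130.7 ft³/s
w_4 = (77.3 − 39.4)/2 = 18.95 ft; q_4 = 2.70 × 4.66 × 18.95 = 238.4 ft³/s
Stations 1, 5 contribute zero (depth or velocity is 0).
Q = Σ qᵢ = 819.7 ft³/s

820 ft³/s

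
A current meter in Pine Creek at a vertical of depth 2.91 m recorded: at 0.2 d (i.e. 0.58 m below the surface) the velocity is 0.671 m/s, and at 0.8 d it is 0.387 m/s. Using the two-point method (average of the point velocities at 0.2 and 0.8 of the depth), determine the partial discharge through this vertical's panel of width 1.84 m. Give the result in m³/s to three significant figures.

2.83 m³/s

v̄ = (0.671 + 0.387) / 2 = 0.5290 m/s
q = v̄ × d × w = 0.5290 × 2.91 × 1.84 = 2.832 m³/s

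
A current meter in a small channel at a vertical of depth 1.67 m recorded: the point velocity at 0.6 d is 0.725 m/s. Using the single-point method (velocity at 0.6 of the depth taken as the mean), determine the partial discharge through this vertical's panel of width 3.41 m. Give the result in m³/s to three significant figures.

4.13 m³/s

v̄ = v₀.₆ = 0.725 m/s
q = v̄ × d × w = 0.7250 × 1.67 × 3.41 = 4.129 m³/s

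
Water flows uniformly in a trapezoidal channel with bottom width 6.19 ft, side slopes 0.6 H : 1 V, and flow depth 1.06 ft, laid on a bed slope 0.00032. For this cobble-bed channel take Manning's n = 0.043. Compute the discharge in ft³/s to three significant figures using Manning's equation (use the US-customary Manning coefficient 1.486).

A = (b + z·y)·y = (6.19 + 0.6×1.06)×1.06 = 7.236 ft²
P = b + 2y√(1+z²) = 6.19 + 2×1.06×√(1+0.6²) = 8.662 ft
R = A/P = 7.236/8.662 = 0.8353 ft
Q = (1.486/n)·A·R^(2/3)·S^(1/2) = (1.486/0.043) × 7.236 × 0.8353^(2/3) × 0.00032^(1/2) = 3.967 ft³/s

3.97 ft³/s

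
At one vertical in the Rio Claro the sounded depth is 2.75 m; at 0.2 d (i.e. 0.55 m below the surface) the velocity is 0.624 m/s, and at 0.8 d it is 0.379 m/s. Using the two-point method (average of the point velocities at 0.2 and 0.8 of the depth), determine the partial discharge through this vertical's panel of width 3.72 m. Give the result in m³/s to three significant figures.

5.13 m³/s

v̄ = (0.624 + 0.379) / 2 = 0.5015 m/s
q = v̄ × d × w = 0.5015 × 2.75 × 3.72 = 5.130 m³/s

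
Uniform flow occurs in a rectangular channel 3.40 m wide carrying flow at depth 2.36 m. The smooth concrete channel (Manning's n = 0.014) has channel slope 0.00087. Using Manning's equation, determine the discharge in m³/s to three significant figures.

A = b·y = 3.40 × 2.36 = 8.024 m²
P = b + 2y = 3.40 + 2×2.36 = 8.120 m
R = A/P = 8.024/8.120 = 0.9882 m
Q = (1/n)·A·R^(2/3)·S^(1/2) = (1/0.014) × 8.024 × 0.9882^(2/3) × 0.00087^(1/2) = 16.77 m³/s

16.8 m³/s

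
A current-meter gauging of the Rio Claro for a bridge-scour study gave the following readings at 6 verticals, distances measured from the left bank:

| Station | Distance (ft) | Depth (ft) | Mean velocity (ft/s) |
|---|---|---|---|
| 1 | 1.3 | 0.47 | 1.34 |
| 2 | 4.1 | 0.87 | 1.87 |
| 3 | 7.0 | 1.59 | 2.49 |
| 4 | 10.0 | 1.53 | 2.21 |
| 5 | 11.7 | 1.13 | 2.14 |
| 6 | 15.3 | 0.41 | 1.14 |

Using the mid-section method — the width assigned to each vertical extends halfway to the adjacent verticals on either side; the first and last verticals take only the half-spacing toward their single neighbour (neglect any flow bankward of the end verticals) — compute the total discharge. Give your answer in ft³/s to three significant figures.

32.4 ft³/s

w_1 = (4.1 − 1.3)/2 = 1.4 ft; q_1 = 1.34 × 0.47 × 1.4 = 0.8817 ft³/s
w_2 = (7.0 − 1.3)/2 = 2.85 ft; q_2 = 1.87 × 0.87 × 2.85 = 4.637 ft³/s
w_3 = (10.0 − 4.1)/2 = 2.95 ft; q_3 = 2.49 × 1.59 × 2.95 = 11.68 ft³/s
w_4 = (11.7 − 7.0)/2 = 2.35 ft; q_4 = 2.21 × 1.53 × 2.35 = 7.946 ft³/s
w_5 = (15.3 − 10.0)/2 = 2.65 ft; q_5 = 2.14 × 1.13 × 2.65 = 6.408 ft³/s
w_6 = (15.3 − 11.7)/2 = 1.8 ft; q_6 = 1.14 × 0.41 × 1.8 = 0.8413 ft³/s
Q = Σ qᵢ = 32.39 ft³/s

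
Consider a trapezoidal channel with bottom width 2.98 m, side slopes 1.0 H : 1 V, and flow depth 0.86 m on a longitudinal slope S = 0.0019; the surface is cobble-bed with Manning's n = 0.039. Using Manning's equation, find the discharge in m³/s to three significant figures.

2.66 m³/s

A = (b + z·y)·y = (2.98 + 1.0×0.86)×0.86 = 3.302 m²
P = b + 2y√(1+z²) = 2.98 + 2×0.86×√(1+1.0²) = 5.412 m
R = A/P = 3.302/5.412 = 0.6101 m
Q = (1/n)·A·R^(2/3)·S^(1/2) = (1/0.039) × 3.302 × 0.6101^(2/3) × 0.0019^(1/2) = 2.655 m³/s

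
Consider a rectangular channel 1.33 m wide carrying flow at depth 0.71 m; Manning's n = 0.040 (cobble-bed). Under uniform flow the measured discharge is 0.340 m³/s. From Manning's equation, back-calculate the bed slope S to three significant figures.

A = b·y = 1.33 × 0.71 = 0.9443 m²
P = b + 2y = 1.33 + 2×0.71 = 2.750 m
R = A/P = 0.9443/2.750 = 0.3434 m
S = (Q·n / (1·A·R^(2/3)))² = (0.340×0.040 / (1×0.9443×0.4904))² = 0.0008626

0.000863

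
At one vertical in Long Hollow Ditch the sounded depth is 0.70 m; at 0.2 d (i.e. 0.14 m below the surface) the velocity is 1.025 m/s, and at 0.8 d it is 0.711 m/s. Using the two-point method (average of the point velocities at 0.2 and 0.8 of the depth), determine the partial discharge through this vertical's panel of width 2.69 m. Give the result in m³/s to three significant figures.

v̄ = (1.025 + 0.711) / 2 = 0.8680 m/s
q = v̄ × d × w = 0.8680 × 0.70 × 2.69 = 1.634 m³/s

1.63 m³/s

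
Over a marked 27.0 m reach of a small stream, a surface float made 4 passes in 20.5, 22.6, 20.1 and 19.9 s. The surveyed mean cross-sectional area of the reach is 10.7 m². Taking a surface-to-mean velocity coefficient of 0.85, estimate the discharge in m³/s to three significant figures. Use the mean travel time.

t̄ = (20.5 + 22.6 + 20.1 + 19.9) / 4 = 20.775 s
v_surface = L / t̄ = 27.0 / 20.775 = 1.300 m/s
v_mean = 0.85 × 1.300 = 1.105 m/s
Q = A × v_mean = 10.7 × 1.105 = 11.82 m³/s

11.8 m³/s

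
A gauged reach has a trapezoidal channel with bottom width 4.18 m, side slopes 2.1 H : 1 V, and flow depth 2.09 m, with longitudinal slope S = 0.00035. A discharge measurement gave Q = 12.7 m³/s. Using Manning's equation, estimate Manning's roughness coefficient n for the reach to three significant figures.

0.0312

A = (b + z·y)·y = (4.18 + 2.1×2.09)×2.09 = 17.91 m²
P = b + 2y√(1+z²) = 4.18 + 2×2.09×√(1+2.1²) = 13.90 m
R = A/P = 17.91/13.90 = 1.288 m
n = (1/Q)·A·R^(2/3)·S^(1/2) = (1/12.7) × 17.91 × 1.184 × 0.01871 = 0.03123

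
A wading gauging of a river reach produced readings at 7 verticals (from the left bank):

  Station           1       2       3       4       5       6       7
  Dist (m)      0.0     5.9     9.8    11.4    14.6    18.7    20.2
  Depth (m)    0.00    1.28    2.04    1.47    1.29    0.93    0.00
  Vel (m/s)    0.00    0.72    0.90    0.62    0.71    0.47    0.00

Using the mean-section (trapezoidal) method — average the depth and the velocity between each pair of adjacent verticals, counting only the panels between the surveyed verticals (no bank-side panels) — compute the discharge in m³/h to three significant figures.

52300 m³/h

Panel 1-2: Δb = 5.9 m, d̄ = (0.00+1.28)/2 = 0.64, v̄ = (0.00+0.72)/2 = 0.36 → q = 5.9×0.64×0.36 = 1.359 m³/s
Panel 2-3: Δb = 3.9 m, d̄ = (1.28+2.04)/2 = 1.66, v̄ = (0.72+0.90)/2 = 0.81 → q = 3.9×1.66×0.81 = 5.244 m³/s
Panel 3-4: Δb = 1.6 m, d̄ = (2.04+1.47)/2 = 1.755, v̄ = (0.90+0.62)/2 = 0.76 → q = 1.6×1.755×0.76 = 2.134 m³/s
Panel 4-5: Δb = 3.2 m, d̄ = (1.47+1.29)/2 = 1.38, v̄ = (0.62+0.71)/2 = 0.665 → q = 3.2×1.38×0.665 = 2.937 m³/s
Panel 5-6: Δb = 4.1 m, d̄ = (1.29+0.93)/2 = 1.11, v̄ = (0.71+0.47)/2 = 0.59 → q = 4.1×1.11×0.59 = 2.685 m³/s
Panel 6-7: Δb = 1.5 m, d̄ = (0.93+0.00)/2 = 0.465, v̄ = (0.47+0.00)/2 = 0.235 → q = 1.5×0.465×0.235 = 0.1639 m³/s
Q = Σ q = 14.52 m³/s
= 14.52 × 3600 = 52280 m³/h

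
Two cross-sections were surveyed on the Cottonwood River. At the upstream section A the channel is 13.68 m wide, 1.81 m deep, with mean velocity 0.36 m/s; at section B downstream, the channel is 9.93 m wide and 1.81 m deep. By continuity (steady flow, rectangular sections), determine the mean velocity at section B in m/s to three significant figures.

Q = A₁V₁ = (13.68×1.81) × 0.36 = 8.914 m³/s
A₂ = 9.93 × 1.81 = 17.97 m²
V₂ = Q/A₂ = 8.914/17.97 = 0.4960 m/s

0.496 m/s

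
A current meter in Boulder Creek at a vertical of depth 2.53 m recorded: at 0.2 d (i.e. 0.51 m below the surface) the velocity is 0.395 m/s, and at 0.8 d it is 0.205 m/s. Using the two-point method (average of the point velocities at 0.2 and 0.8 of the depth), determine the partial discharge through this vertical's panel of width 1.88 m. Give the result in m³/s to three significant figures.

v̄ = (0.395 + 0.205) / 2 = 0.3000 m/s
q = v̄ × d × w = 0.3000 × 2.53 × 1.88 = 1.427 m³/s

1.43 m³/s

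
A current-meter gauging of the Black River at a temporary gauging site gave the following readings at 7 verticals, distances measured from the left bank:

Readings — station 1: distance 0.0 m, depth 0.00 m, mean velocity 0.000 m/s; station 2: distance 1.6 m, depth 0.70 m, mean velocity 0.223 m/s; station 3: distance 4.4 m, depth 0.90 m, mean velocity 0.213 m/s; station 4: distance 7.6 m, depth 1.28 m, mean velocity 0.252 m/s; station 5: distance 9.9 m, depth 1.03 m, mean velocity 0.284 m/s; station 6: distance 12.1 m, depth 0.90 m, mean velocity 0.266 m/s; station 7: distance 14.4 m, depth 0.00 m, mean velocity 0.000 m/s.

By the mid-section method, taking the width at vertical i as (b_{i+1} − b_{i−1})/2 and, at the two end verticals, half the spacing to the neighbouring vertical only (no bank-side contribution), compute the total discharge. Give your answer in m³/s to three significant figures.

3.00 m³/s

w_2 = (4.4 − 0.0)/2 = 2.2 m; q_2 = 0.223 × 0.70 × 2.2 = 0.3434 m³/s
w_3 = (7.6 − 1.6)/2 = 3 m; q_3 = 0.213 × 0.90 × 3 = 0.5751 m³/s
w_4 = (9.9 − 4.4)/2 = 2.75 m; q_4 = 0.252 × 1.28 × 2.75 = 0.8870 m³/s
w_5 = (12.1 − 7.6)/2 = 2.25 m; q_5 = 0.284 × 1.03 × 2.25 = 0.6582 m³/s
w_6 = (14.4 − 9.9)/2 = 2.25 m; q_6 = 0.266 × 0.90 × 2.25 = 0.5387 m³/s
Stations 1, 7 contribute zero (depth or velocity is 0).
Q = Σ qᵢ = 3.002 m³/s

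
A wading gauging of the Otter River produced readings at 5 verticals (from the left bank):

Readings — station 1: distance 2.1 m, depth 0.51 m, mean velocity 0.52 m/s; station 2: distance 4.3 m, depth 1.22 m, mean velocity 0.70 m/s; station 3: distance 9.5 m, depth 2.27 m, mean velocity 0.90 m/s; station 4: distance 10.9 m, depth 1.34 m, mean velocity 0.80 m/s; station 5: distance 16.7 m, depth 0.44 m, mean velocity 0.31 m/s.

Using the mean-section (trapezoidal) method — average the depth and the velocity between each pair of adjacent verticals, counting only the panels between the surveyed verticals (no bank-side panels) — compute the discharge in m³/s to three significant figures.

Panel 1-2: Δb = 2.2 m, d̄ = (0.51+1.22)/2 = 0.865, v̄ = (0.52+0.70)/2 = 0.61 → q = 2.2×0.865×0.61 = 1.161 m³/s
Panel 2-3: Δb = 5.2 m, d̄ = (1.22+2.27)/2 = 1.745, v̄ = (0.70+0.90)/2 = 0.8 → q = 5.2×1.745×0.8 = 7.259 m³/s
Panel 3-4: Δb = 1.4 m, d̄ = (2.27+1.34)/2 = 1.805, v̄ = (0.90+0.80)/2 = 0.85 → q = 1.4×1.805×0.85 = 2.148 m³/s
Panel 4-5: Δb = 5.8 m, d̄ = (1.34+0.44)/2 = 0.89, v̄ = (0.80+0.31)/2 = 0.555 → q = 5.8×0.89×0.555 = 2.865 m³/s
Q = Σ q = 13.43 m³/s

13.4 m³/s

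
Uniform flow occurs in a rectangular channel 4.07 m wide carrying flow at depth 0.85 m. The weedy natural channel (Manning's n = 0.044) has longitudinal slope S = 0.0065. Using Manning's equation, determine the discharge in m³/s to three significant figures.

A = b·y = 4.07 × 0.85 = 3.460 m²
P = b + 2y = 4.07 + 2×0.85 = 5.770 m
R = A/P = 3.460/5.770 = 0.5996 m
Q = (1/n)·A·R^(2/3)·S^(1/2) = (1/0.044) × 3.460 × 0.5996^(2/3) × 0.0065^(1/2) = 4.507 m³/s

4.51 m³/s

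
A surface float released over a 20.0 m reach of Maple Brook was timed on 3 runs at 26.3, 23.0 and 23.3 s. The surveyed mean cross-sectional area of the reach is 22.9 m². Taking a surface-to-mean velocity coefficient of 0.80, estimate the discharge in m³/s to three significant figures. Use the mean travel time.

t̄ = (26.3 + 23.0 + 23.3) / 3 = 24.2 s
v_surface = L / t̄ = 20.0 / 24.2 = 0.8264 m/s
v_mean = 0.80 × 0.8264 = 0.6612 m/s
Q = A × v_mean = 22.9 × 0.6612 = 15.14 m³/s

15.1 m³/s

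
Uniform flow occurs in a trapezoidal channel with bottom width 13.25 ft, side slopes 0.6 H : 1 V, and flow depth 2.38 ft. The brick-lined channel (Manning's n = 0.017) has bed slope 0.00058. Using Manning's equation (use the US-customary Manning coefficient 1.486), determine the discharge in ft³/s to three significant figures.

111 ft³/s

A = (b + z·y)·y = (13.25 + 0.6×2.38)×2.38 = 34.93 ft²
P = b + 2y√(1+z²) = 13.25 + 2×2.38×√(1+0.6²) = 18.80 ft
R = A/P = 34.93/18.80 = 1.858 ft
Q = (1.486/n)·A·R^(2/3)·S^(1/2) = (1.486/0.017) × 34.93 × 1.858^(2/3) × 0.00058^(1/2) = 111.1 ft³/s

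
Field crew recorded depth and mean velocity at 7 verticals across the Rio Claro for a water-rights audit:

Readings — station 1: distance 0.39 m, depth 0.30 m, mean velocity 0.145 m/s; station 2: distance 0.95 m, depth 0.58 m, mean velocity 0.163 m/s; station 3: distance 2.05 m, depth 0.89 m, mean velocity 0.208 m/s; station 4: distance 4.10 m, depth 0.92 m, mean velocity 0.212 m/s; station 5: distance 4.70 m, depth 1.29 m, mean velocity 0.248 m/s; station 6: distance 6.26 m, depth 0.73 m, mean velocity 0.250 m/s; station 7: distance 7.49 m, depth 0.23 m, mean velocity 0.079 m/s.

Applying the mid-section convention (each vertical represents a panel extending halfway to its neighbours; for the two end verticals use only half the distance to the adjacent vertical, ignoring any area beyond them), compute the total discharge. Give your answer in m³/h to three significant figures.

w_1 = (0.95 − 0.39)/2 = 0.28 m; q_1 = 0.145 × 0.30 × 0.28 = 0.01218 m³/s
w_2 = (2.05 − 0.39)/2 = 0.83 m; q_2 = 0.163 × 0.58 × 0.83 = 0.07847 m³/s
w_3 = (4.10 − 0.95)/2 = 1.575 m; q_3 = 0.208 × 0.89 × 1.575 = 0.2916 m³/s
w_4 = (4.70 − 2.05)/2 = 1.325 m; q_4 = 0.212 × 0.92 × 1.325 = 0.2584 m³/s
w_5 = (6.26 − 4.10)/2 = 1.08 m; q_5 = 0.248 × 1.29 × 1.08 = 0.3455 m³/s
w_6 = (7.49 − 4.70)/2 = 1.395 m; q_6 = 0.250 × 0.73 × 1.395 = 0.2546 m³/s
w_7 = (7.49 − 6.26)/2 = 0.615 m; q_7 = 0.079 × 0.23 × 0.615 = 0.01117 m³/s
Q = Σ qᵢ = 1.252 m³/s
= 1.252 × 3600 = 4507 m³/h

4510 m³/h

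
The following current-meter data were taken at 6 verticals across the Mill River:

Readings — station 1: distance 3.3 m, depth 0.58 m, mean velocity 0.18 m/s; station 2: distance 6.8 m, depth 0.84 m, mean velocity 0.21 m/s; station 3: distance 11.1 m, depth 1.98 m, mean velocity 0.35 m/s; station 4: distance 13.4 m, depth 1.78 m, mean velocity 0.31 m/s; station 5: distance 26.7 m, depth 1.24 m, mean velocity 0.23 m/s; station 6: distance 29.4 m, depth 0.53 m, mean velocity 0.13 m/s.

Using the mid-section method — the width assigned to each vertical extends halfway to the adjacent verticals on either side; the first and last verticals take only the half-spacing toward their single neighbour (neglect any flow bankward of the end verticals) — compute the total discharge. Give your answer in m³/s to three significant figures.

w_1 = (6.8 − 3.3)/2 = 1.75 m; q_1 = 0.18 × 0.58 × 1.75 = 0.1827 m³/s
w_2 = (11.1 − 3.3)/2 = 3.9 m; q_2 = 0.21 × 0.84 × 3.9 = 0.6880 m³/s
w_3 = (13.4 − 6.8)/2 = 3.3 m; q_3 = 0.35 × 1.98 × 3.3 = 2.287 m³/s
w_4 = (26.7 − 11.1)/2 = 7.8 m; q_4 = 0.31 × 1.78 × 7.8 = 4.304 m³/s
w_5 = (29.4 − 13.4)/2 = 8 m; q_5 = 0.23 × 1.24 × 8 = 2.282 m³/s
w_6 = (29.4 − 26.7)/2 = 1.35 m; q_6 = 0.13 × 0.53 × 1.35 = 0.09302 m³/s
Q = Σ qᵢ = 9.836 m³/s

9.84 m³/s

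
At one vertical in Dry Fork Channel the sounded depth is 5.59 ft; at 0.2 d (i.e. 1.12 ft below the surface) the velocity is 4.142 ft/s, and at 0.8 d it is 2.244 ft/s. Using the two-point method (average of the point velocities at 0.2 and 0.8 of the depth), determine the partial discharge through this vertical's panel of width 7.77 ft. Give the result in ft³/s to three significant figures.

139 ft³/s

v̄ = (4.142 + 2.244) / 2 = 3.193 ft/s
q = v̄ × d × w = 3.193 × 5.59 × 7.77 = 138.7 ft³/s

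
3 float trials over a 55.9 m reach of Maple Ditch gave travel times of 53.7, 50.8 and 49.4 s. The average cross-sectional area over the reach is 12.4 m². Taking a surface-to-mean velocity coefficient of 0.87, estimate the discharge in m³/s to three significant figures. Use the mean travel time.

11.8 m³/s

t̄ = (53.7 + 50.8 + 49.4) / 3 = 51.3 s
v_surface = L / t̄ = 55.9 / 51.3 = 1.090 m/s
v_mean = 0.87 × 1.090 = 0.9480 m/s
Q = A × v_mean = 12.4 × 0.9480 = 11.76 m³/s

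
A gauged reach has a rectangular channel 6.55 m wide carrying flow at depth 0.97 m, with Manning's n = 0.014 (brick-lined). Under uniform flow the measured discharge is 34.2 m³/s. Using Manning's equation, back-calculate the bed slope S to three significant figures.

A = b·y = 6.55 × 0.97 = 6.354 m²
P = b + 2y = 6.55 + 2×0.97 = 8.490 m
R = A/P = 6.354/8.490 = 0.7484 m
S = (Q·n / (1·A·R^(2/3)))² = (34.2×0.014 / (1×6.354×0.8243))² = 0.008359

0.00836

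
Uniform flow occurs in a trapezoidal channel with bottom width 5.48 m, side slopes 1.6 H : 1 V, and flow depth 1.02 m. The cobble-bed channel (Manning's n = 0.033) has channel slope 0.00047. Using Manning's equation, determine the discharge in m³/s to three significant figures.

A = (b + z·y)·y = (5.48 + 1.6×1.02)×1.02 = 7.254 m²
P = b + 2y√(1+z²) = 5.48 + 2×1.02×√(1+1.6²) = 9.329 m
R = A/P = 7.254/9.329 = 0.7776 m
Q = (1/n)·A·R^(2/3)·S^(1/2) = (1/0.033) × 7.254 × 0.7776^(2/3) × 0.00047^(1/2) = 4.030 m³/s

4.03 m³/s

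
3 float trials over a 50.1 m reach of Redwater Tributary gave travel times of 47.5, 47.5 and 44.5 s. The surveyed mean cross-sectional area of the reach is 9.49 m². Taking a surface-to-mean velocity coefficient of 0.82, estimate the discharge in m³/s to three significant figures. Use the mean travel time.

8.38 m³/s

t̄ = (47.5 + 47.5 + 44.5) / 3 = 46.5 s
v_surface = L / t̄ = 50.1 / 46.5 = 1.077 m/s
v_mean = 0.82 × 1.077 = 0.8835 m/s
Q = A × v_mean = 9.49 × 0.8835 = 8.384 m³/s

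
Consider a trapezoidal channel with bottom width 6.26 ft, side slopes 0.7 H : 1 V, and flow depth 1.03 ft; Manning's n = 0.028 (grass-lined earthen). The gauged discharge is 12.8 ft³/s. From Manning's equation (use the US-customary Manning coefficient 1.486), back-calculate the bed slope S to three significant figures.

A = (b + z·y)·y = (6.26 + 0.7×1.03)×1.03 = 7.190 ft²
P = b + 2y√(1+z²) = 6.26 + 2×1.03×√(1+0.7²) = 8.775 ft
R = A/P = 7.190/8.775 = 0.8195 ft
S = (Q·n / (1.486·A·R^(2/3)))² = (12.8×0.028 / (1.486×7.190×0.8757))² = 0.001467

0.00147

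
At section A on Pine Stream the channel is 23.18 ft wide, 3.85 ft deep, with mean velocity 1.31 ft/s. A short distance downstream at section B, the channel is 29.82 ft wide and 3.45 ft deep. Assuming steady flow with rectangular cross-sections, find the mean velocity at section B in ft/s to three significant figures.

Q = A₁V₁ = (23.18×3.85) × 1.31 = 116.9 ft³/s
A₂ = 29.82 × 3.45 = 102.9 ft²
V₂ = Q/A₂ = 116.9/102.9 = 1.136 ft/s

1.14 ft/s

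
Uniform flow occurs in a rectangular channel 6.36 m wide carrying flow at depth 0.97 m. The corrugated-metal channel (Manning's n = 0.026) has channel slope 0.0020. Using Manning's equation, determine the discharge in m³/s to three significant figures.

A = b·y = 6.36 × 0.97 = 6.169 m²
P = b + 2y = 6.36 + 2×0.97 = 8.300 m
R = A/P = 6.169/8.300 = 0.7433 m
Q = (1/n)·A·R^(2/3)·S^(1/2) = (1/0.026) × 6.169 × 0.7433^(2/3) × 0.0020^(1/2) = 8.707 m³/s

8.71 m³/s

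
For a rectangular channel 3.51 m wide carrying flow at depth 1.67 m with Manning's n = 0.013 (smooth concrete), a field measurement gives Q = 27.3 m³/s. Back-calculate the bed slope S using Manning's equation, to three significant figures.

0.00451

A = b·y = 3.51 × 1.67 = 5.862 m²
P = b + 2y = 3.51 + 2×1.67 = 6.850 m
R = A/P = 5.862/6.850 = 0.8557 m
S = (Q·n / (1·A·R^(2/3)))² = (27.3×0.013 / (1×5.862×0.9013))² = 0.004512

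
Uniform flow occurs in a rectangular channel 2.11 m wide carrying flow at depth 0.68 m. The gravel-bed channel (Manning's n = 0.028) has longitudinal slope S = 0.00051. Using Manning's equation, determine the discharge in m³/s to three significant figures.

0.642 m³/s

A = b·y = 2.11 × 0.68 = 1.435 m²
P = b + 2y = 2.11 + 2×0.68 = 3.470 m
R = A/P = 1.435/3.470 = 0.4135 m
Q = (1/n)·A·R^(2/3)·S^(1/2) = (1/0.028) × 1.435 × 0.4135^(2/3) × 0.00051^(1/2) = 0.6423 m³/s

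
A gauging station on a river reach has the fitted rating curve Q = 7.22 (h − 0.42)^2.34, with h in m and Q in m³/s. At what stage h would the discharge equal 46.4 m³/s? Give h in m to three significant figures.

2.63 m

h − h₀ = (Q/C)^(1/b) = (46.4/7.22)^(1/2.34) = 2.215 m
h = 0.42 + 2.215 = 2.635 m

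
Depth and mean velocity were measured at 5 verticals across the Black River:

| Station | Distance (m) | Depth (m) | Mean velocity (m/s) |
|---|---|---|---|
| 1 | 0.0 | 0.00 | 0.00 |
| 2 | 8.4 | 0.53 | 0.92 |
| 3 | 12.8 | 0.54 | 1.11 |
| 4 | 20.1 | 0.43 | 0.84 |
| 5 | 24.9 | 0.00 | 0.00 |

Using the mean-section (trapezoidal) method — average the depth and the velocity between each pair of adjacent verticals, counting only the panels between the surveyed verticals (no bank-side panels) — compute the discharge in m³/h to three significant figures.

26300 m³/h

Panel 1-2: Δb = 8.4 m, d̄ = (0.00+0.53)/2 = 0.265, v̄ = (0.00+0.92)/2 = 0.46 → q = 8.4×0.265×0.46 = 1.024 m³/s
Panel 2-3: Δb = 4.4 m, d̄ = (0.53+0.54)/2 = 0.535, v̄ = (0.92+1.11)/2 = 1.015 → q = 4.4×0.535×1.015 = 2.389 m³/s
Panel 3-4: Δb = 7.3 m, d̄ = (0.54+0.43)/2 = 0.485, v̄ = (1.11+0.84)/2 = 0.975 → q = 7.3×0.485×0.975 = 3.452 m³/s
Panel 4-5: Δb = 4.8 m, d̄ = (0.43+0.00)/2 = 0.215, v̄ = (0.84+0.00)/2 = 0.42 → q = 4.8×0.215×0.42 = 0.4334 m³/s
Q = Σ q = 7.299 m³/s
= 7.299 × 3600 = 26280 m³/h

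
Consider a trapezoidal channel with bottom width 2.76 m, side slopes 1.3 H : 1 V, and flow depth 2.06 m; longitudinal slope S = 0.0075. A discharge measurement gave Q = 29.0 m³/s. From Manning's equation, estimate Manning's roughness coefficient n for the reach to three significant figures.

0.0373

A = (b + z·y)·y = (2.76 + 1.3×2.06)×2.06 = 11.20 m²
P = b + 2y√(1+z²) = 2.76 + 2×2.06×√(1+1.3²) = 9.517 m
R = A/P = 11.20/9.517 = 1.177 m
n = (1/Q)·A·R^(2/3)·S^(1/2) = (1/29.0) × 11.20 × 1.115 × 0.08660 = 0.03729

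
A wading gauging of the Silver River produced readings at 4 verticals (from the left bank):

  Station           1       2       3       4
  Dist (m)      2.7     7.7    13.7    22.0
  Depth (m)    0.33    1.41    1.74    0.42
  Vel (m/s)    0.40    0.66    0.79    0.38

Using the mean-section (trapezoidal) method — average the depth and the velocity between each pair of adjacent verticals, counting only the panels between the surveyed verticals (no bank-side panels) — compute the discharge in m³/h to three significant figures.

Panel 1-2: Δb = 5 m, d̄ = (0.33+1.41)/2 = 0.87, v̄ = (0.40+0.66)/2 = 0.53 → q = 5×0.87×0.53 = 2.306 m³/s
Panel 2-3: Δb = 6 m, d̄ = (1.41+1.74)/2 = 1.575, v̄ = (0.66+0.79)/2 = 0.725 → q = 6×1.575×0.725 = 6.851 m³/s
Panel 3-4: Δb = 8.3 m, d̄ = (1.74+0.42)/2 = 1.08, v̄ = (0.79+0.38)/2 = 0.585 → q = 8.3×1.08×0.585 = 5.244 m³/s
Q = Σ q = 14.40 m³/s
= 14.40 × 3600 = 51840 m³/h

51800 m³/h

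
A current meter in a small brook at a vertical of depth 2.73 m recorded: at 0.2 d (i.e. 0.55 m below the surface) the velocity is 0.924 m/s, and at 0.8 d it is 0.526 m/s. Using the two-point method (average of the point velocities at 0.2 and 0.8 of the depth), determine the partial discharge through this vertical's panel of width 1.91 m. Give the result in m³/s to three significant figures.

v̄ = (0.924 + 0.526) / 2 = 0.7250 m/s
q = v̄ × d × w = 0.7250 × 2.73 × 1.91 = 3.780 m³/s

3.78 m³/s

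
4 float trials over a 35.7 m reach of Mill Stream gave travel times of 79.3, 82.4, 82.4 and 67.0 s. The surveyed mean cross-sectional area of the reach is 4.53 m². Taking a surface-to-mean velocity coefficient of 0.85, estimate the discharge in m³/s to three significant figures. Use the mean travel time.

1.77 m³/s

t̄ = (79.3 + 82.4 + 82.4 + 67.0) / 4 = 77.775 s
v_surface = L / t̄ = 35.7 / 77.775 = 0.4590 m/s
v_mean = 0.85 × 0.4590 = 0.3902 m/s
Q = A × v_mean = 4.53 × 0.3902 = 1.767 m³/s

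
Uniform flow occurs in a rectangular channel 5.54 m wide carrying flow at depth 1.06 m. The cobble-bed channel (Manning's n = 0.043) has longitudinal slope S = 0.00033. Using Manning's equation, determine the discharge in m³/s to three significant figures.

2.08 m³/s

A = b·y = 5.54 × 1.06 = 5.872 m²
P = b + 2y = 5.54 + 2×1.06 = 7.660 m
R = A/P = 5.872/7.660 = 0.7666 m
Q = (1/n)·A·R^(2/3)·S^(1/2) = (1/0.043) × 5.872 × 0.7666^(2/3) × 0.00033^(1/2) = 2.078 m³/s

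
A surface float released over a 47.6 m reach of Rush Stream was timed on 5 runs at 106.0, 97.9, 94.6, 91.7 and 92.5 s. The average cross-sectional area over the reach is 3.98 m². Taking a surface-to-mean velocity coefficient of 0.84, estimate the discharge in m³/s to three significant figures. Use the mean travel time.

t̄ = (106.0 + 97.9 + 94.6 + 91.7 + 92.5) / 5 = 96.54 s
v_surface = L / t̄ = 47.6 / 96.54 = 0.4931 m/s
v_mean = 0.84 × 0.4931 = 0.4142 m/s
Q = A × v_mean = 3.98 × 0.4142 = 1.648 m³/s

1.65 m³/s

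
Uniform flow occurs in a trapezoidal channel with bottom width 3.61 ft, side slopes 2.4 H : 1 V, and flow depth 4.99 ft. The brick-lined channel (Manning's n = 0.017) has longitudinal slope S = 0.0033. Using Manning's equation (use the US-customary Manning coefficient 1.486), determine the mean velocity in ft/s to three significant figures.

A = (b + z·y)·y = (3.61 + 2.4×4.99)×4.99 = 77.77 ft²
P = b + 2y√(1+z²) = 3.61 + 2×4.99×√(1+2.4²) = 29.56 ft
R = A/P = 77.77/29.56 = 2.631 ft
Q = (1.486/n)·A·R^(2/3)·S^(1/2) = (1.486/0.017) × 77.77 × 2.631^(2/3) × 0.0033^(1/2) = 744.3 ft³/s
V = Q/A = 744.3/77.77 = 9.570 ft/s

9.57 ft/s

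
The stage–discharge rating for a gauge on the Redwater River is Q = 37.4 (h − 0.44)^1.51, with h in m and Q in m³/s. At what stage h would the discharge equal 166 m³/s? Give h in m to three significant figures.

3.12 m

h − h₀ = (Q/C)^(1/b) = (166/37.4)^(1/1.51) = 2.683 m
h = 0.44 + 2.683 = 3.123 m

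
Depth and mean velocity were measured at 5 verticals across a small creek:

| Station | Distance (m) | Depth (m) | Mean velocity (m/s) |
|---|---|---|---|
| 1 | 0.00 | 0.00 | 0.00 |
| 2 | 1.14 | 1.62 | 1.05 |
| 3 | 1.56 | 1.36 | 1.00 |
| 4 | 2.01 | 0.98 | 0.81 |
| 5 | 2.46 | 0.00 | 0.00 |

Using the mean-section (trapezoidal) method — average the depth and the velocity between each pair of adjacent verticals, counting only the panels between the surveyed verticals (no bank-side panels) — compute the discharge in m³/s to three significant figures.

1.69 m³/s

Panel 1-2: Δb = 1.14 m, d̄ = (0.00+1.62)/2 = 0.81, v̄ = (0.00+1.05)/2 = 0.525 → q = 1.14×0.81×0.525 = 0.4848 m³/s
Panel 2-3: Δb = 0.42 m, d̄ = (1.62+1.36)/2 = 1.49, v̄ = (1.05+1.00)/2 = 1.025 → q = 0.42×1.49×1.025 = 0.6414 m³/s
Panel 3-4: Δb = 0.45 m, d̄ = (1.36+0.98)/2 = 1.17, v̄ = (1.00+0.81)/2 = 0.905 → q = 0.45×1.17×0.905 = 0.4765 m³/s
Panel 4-5: Δb = 0.45 m, d̄ = (0.98+0.00)/2 = 0.49, v̄ = (0.81+0.00)/2 = 0.405 → q = 0.45×0.49×0.405 = 0.08930 m³/s
Q = Σ q = 1.692 m³/s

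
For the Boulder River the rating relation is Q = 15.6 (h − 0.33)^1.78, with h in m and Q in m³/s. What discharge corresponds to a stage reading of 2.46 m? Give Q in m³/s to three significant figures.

59.9 m³/s

Q = 15.6 × (2.46 − 0.33)^1.78 = 15.6 × 2.13^1.78 = 59.93 m³/s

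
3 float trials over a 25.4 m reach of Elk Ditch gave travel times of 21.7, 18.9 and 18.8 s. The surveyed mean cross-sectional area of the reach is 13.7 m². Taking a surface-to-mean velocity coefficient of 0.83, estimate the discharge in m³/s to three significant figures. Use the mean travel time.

14.6 m³/s

t̄ = (21.7 + 18.9 + 18.8) / 3 = 19.8 s
v_surface = L / t̄ = 25.4 / 19.8 = 1.283 m/s
v_mean = 0.83 × 1.283 = 1.065 m/s
Q = A × v_mean = 13.7 × 1.065 = 14.59 m³/s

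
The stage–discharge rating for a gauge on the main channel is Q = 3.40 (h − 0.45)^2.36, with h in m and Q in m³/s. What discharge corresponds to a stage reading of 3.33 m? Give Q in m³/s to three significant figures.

41.3 m³/s

Q = 3.40 × (3.33 − 0.45)^2.36 = 3.40 × 2.88^2.36 = 41.27 m³/s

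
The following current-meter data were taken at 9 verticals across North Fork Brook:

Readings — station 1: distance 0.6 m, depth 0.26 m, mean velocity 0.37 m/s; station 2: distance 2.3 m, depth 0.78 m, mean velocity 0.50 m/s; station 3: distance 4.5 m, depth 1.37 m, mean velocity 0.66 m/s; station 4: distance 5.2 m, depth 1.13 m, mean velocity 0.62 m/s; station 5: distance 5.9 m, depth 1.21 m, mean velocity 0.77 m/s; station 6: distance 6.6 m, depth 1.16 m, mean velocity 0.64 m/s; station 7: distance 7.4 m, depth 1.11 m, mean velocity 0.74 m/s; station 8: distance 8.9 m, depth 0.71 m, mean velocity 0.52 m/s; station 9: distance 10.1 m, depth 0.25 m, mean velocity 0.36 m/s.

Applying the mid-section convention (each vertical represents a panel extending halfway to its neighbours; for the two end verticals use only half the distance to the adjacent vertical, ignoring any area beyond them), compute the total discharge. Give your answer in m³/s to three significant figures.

w_1 = (2.3 − 0.6)/2 = 0.85 m; q_1 = 0.37 × 0.26 × 0.85 = 0.08177 m³/s
w_2 = (4.5 − 0.6)/2 = 1.95 m; q_2 = 0.50 × 0.78 × 1.95 = 0.7605 m³/s
w_3 = (5.2 − 2.3)/2 = 1.45 m; q_3 = 0.66 × 1.37 × 1.45 = 1.311 m³/s
w_4 = (5.9 − 4.5)/2 = 0.7 m; q_4 = 0.62 × 1.13 × 0.7 = 0.4904 m³/s
w_5 = (6.6 − 5.2)/2 = 0.7 m; q_5 = 0.77 × 1.21 × 0.7 = 0.6522 m³/s
w_6 = (7.4 − 5.9)/2 = 0.75 m; q_6 = 0.64 × 1.16 × 0.75 = 0.5568 m³/s
w_7 = (8.9 − 6.6)/2 = 1.15 m; q_7 = 0.74 × 1.11 × 1.15 = 0.9446 m³/s
w_8 = (10.1 − 7.4)/2 = 1.35 m; q_8 = 0.52 × 0.71 × 1.35 = 0.4984 m³/s
w_9 = (10.1 − 8.9)/2 = 0.6 m; q_9 = 0.36 × 0.25 × 0.6 = 0.05400 m³/s
Q = Σ qᵢ = 5.350 m³/s

5.35 m³/s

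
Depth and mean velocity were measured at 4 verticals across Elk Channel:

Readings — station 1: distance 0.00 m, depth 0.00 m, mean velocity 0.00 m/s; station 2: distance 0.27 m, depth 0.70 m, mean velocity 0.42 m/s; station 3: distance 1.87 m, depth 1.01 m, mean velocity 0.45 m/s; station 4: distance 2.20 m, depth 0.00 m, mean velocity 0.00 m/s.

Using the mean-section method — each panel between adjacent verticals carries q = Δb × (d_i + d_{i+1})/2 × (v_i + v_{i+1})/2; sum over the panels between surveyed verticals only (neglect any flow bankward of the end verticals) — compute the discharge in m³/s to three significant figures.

0.652 m³/s

Panel 1-2: Δb = 0.27 m, d̄ = (0.00+0.70)/2 = 0.35, v̄ = (0.00+0.42)/2 = 0.21 → q = 0.27×0.35×0.21 = 0.01985 m³/s
Panel 2-3: Δb = 1.6 m, d̄ = (0.70+1.01)/2 = 0.855, v̄ = (0.42+0.45)/2 = 0.435 → q = 1.6×0.855×0.435 = 0.5951 m³/s
Panel 3-4: Δb = 0.33 m, d̄ = (1.01+0.00)/2 = 0.505, v̄ = (0.45+0.00)/2 = 0.225 → q = 0.33×0.505×0.225 = 0.03750 m³/s
Q = Σ q = 0.6524 m³/s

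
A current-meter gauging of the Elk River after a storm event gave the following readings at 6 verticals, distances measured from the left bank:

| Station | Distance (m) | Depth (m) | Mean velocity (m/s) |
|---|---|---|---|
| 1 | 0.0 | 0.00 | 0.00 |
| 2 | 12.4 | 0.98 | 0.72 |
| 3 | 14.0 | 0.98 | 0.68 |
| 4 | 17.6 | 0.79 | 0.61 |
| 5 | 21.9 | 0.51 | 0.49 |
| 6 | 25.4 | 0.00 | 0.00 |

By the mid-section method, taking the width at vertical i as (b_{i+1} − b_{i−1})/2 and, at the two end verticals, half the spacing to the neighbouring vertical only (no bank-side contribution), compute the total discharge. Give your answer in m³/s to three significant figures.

w_2 = (14.0 − 0.0)/2 = 7 m; q_2 = 0.72 × 0.98 × 7 = 4.939 m³/s
w_3 = (17.6 − 12.4)/2 = 2.6 m; q_3 = 0.68 × 0.98 × 2.6 = 1.733 m³/s
w_4 = (21.9 − 14.0)/2 = 3.95 m; q_4 = 0.61 × 0.79 × 3.95 = 1.904 m³/s
w_5 = (25.4 − 17.6)/2 = 3.9 m; q_5 = 0.49 × 0.51 × 3.9 = 0.9746 m³/s
Stations 1, 6 contribute zero (depth or velocity is 0).
Q = Σ qᵢ = 9.550 m³/s

9.55 m³/s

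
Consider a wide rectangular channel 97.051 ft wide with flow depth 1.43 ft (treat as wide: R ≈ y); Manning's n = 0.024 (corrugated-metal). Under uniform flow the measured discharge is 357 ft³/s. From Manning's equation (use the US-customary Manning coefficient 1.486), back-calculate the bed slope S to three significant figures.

A = b·y = 97.051 × 1.43 = 138.8 ft²
Wide channel: R ≈ y = 1.43 ft
S = (Q·n / (1.486·A·R^(2/3)))² = (357×0.024 / (1.486×138.8×1.269))² = 0.001071

0.00107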